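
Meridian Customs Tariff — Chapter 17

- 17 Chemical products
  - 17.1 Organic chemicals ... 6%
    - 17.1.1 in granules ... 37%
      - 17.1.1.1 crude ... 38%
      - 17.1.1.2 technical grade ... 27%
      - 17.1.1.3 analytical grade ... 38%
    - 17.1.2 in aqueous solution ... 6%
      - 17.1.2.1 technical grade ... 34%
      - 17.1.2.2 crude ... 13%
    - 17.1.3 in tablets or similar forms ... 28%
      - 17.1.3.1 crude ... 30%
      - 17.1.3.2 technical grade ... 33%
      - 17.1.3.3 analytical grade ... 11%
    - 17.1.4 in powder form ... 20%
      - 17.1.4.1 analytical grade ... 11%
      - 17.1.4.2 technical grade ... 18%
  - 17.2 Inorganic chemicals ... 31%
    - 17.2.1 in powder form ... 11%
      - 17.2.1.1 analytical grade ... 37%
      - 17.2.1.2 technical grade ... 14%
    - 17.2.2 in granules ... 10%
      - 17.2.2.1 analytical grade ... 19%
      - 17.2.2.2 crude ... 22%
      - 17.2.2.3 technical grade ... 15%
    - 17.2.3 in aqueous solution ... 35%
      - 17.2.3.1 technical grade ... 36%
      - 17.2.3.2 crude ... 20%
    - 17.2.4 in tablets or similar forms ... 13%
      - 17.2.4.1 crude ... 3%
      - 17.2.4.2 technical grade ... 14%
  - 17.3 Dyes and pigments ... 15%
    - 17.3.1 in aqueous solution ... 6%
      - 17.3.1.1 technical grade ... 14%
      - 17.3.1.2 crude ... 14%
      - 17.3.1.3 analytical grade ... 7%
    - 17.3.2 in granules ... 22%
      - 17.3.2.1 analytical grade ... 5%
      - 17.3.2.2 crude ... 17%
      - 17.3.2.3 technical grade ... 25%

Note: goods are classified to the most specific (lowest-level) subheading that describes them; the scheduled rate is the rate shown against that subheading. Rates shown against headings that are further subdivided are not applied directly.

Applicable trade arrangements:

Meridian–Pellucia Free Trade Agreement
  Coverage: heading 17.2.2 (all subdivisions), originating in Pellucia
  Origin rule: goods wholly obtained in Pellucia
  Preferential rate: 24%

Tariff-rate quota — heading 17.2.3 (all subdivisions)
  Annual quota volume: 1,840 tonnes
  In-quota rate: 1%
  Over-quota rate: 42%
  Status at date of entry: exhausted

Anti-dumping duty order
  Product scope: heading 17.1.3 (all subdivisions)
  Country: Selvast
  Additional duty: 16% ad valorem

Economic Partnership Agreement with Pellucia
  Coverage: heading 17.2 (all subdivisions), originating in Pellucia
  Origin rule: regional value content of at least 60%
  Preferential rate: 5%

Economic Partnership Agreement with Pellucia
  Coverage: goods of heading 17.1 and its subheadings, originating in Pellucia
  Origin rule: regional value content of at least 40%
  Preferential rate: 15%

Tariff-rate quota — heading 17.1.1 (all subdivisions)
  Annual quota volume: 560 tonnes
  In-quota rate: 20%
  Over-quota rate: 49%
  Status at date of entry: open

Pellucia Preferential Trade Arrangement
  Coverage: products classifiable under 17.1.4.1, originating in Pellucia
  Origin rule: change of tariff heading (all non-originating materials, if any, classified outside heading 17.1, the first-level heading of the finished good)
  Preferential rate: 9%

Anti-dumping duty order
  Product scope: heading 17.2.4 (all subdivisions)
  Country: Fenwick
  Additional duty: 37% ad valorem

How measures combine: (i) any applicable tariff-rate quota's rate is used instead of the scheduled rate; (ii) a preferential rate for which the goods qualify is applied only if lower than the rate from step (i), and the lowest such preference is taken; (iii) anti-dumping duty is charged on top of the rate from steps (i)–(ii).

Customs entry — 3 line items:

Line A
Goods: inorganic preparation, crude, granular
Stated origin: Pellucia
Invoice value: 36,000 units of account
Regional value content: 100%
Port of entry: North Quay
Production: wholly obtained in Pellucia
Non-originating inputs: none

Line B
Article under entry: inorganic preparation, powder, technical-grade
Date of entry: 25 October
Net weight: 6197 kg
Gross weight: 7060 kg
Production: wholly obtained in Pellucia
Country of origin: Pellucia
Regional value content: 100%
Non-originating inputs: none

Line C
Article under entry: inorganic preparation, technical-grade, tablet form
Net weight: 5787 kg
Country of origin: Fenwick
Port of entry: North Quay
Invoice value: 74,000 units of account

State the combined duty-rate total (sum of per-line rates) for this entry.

61%

Line A: inorganic → 17.2; granular → 17.2.2; crude → 17.2.2.2. Scheduled 22%. Pellucia agreement on 17.2.2: wholly obtained → 24% available; Pellucia agreement on 17.2: RVC ≥ 60% → 5% available; Pellucia agreement on 17.1: 17.2.2.2 not covered; Pellucia agreement on 17.1.4.1: 17.2.2.2 not covered; preferential 5%. → 5%.
Line B: inorganic → 17.2; powder → 17.2.1; technical-grade → 17.2.1.2. Scheduled 14%. Pellucia agreement on 17.2.2: 17.2.1.2 not covered; Pellucia agreement on 17.2: RVC ≥ 60% → 5% available; Pellucia agreement on 17.1: 17.2.1.2 not covered; Pellucia agreement on 17.1.4.1: 17.2.1.2 not covered; preferential 5%. → 5%.
Line C: inorganic → 17.2; tablet form → 17.2.4; technical-grade → 17.2.4.2. Scheduled 14%. anti-dumping (Fenwick, 17.2.4): +37%; total 14% + 37% = 51%. → 51%.
Sum: 5% + 5% + 51% = 61%.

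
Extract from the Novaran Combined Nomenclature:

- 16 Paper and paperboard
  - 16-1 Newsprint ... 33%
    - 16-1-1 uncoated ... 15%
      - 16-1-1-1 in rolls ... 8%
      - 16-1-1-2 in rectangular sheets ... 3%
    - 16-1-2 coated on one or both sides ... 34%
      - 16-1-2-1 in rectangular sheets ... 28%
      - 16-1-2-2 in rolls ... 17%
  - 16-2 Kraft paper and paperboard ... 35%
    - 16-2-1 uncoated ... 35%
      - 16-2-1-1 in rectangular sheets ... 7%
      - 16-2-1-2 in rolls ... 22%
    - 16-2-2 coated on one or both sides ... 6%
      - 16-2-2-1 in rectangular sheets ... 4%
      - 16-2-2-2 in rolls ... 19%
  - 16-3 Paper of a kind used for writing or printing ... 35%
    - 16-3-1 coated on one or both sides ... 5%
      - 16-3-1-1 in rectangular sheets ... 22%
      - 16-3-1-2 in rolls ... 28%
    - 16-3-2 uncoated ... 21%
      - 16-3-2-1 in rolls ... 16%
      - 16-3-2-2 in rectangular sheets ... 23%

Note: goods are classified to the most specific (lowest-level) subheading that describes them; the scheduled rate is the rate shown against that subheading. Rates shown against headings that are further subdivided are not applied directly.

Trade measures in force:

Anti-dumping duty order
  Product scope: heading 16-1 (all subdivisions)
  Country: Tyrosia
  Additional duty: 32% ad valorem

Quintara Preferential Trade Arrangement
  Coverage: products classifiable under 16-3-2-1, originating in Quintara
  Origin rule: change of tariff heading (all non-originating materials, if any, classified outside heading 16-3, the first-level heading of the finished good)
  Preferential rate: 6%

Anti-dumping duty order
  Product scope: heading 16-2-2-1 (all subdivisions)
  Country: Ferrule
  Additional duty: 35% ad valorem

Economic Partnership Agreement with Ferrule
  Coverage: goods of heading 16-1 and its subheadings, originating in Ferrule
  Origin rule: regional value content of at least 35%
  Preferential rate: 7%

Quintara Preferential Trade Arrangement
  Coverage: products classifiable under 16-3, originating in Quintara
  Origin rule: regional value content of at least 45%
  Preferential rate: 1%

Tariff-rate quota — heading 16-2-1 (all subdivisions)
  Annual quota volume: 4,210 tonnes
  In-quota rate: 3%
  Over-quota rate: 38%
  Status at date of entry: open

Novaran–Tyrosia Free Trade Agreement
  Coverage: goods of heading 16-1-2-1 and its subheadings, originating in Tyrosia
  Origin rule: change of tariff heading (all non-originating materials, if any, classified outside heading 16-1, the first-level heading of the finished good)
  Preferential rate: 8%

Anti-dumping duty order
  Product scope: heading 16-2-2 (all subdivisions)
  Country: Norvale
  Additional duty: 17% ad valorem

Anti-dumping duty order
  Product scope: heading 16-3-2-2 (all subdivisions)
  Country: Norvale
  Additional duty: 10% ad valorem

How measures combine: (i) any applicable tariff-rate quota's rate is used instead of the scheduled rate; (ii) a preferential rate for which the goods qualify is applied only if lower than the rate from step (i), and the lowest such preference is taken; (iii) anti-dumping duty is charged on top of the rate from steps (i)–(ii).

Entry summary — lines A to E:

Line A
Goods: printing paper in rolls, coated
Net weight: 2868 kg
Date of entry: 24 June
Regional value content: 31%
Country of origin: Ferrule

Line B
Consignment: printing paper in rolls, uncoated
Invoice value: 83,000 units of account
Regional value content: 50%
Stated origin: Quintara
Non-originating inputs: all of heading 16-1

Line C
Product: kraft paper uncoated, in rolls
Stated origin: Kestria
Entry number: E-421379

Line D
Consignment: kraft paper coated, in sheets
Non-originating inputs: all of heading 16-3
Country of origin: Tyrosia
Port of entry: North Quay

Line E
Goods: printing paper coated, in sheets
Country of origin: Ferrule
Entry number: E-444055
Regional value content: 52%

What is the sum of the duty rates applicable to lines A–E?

58%

Line A: printing paper → 16-3; coated → 16-3-1; in rolls → 16-3-1-2. Scheduled 28%. Ferrule agreement on 16-1: 16-3-1-2 not covered. → 28%.
Line B: printing paper → 16-3; uncoated → 16-3-2; in rolls → 16-3-2-1. Scheduled 16%. Quintara agreement on 16-3-2-1: CTH met → 6% available; Quintara agreement on 16-3: RVC ≥ 45% → 1% available; preferential 1%. → 1%.
Line C: kraft paper → 16-2; uncoated → 16-2-1; in rolls → 16-2-1-2. Scheduled 22%. quota on 16-2-1 open → in-quota 3%. → 3%.
Line D: kraft paper → 16-2; coated → 16-2-2; in sheets → 16-2-2-1. Scheduled 4%. Tyrosia agreement on 16-1-2-1: 16-2-2-1 not covered. → 4%.
Line E: printing paper → 16-3; coated → 16-3-1; in sheets → 16-3-1-1. Scheduled 22%. Ferrule agreement on 16-1: 16-3-1-1 not covered. → 22%.
Sum: 28% + 1% + 3% + 4% + 22% = 58%.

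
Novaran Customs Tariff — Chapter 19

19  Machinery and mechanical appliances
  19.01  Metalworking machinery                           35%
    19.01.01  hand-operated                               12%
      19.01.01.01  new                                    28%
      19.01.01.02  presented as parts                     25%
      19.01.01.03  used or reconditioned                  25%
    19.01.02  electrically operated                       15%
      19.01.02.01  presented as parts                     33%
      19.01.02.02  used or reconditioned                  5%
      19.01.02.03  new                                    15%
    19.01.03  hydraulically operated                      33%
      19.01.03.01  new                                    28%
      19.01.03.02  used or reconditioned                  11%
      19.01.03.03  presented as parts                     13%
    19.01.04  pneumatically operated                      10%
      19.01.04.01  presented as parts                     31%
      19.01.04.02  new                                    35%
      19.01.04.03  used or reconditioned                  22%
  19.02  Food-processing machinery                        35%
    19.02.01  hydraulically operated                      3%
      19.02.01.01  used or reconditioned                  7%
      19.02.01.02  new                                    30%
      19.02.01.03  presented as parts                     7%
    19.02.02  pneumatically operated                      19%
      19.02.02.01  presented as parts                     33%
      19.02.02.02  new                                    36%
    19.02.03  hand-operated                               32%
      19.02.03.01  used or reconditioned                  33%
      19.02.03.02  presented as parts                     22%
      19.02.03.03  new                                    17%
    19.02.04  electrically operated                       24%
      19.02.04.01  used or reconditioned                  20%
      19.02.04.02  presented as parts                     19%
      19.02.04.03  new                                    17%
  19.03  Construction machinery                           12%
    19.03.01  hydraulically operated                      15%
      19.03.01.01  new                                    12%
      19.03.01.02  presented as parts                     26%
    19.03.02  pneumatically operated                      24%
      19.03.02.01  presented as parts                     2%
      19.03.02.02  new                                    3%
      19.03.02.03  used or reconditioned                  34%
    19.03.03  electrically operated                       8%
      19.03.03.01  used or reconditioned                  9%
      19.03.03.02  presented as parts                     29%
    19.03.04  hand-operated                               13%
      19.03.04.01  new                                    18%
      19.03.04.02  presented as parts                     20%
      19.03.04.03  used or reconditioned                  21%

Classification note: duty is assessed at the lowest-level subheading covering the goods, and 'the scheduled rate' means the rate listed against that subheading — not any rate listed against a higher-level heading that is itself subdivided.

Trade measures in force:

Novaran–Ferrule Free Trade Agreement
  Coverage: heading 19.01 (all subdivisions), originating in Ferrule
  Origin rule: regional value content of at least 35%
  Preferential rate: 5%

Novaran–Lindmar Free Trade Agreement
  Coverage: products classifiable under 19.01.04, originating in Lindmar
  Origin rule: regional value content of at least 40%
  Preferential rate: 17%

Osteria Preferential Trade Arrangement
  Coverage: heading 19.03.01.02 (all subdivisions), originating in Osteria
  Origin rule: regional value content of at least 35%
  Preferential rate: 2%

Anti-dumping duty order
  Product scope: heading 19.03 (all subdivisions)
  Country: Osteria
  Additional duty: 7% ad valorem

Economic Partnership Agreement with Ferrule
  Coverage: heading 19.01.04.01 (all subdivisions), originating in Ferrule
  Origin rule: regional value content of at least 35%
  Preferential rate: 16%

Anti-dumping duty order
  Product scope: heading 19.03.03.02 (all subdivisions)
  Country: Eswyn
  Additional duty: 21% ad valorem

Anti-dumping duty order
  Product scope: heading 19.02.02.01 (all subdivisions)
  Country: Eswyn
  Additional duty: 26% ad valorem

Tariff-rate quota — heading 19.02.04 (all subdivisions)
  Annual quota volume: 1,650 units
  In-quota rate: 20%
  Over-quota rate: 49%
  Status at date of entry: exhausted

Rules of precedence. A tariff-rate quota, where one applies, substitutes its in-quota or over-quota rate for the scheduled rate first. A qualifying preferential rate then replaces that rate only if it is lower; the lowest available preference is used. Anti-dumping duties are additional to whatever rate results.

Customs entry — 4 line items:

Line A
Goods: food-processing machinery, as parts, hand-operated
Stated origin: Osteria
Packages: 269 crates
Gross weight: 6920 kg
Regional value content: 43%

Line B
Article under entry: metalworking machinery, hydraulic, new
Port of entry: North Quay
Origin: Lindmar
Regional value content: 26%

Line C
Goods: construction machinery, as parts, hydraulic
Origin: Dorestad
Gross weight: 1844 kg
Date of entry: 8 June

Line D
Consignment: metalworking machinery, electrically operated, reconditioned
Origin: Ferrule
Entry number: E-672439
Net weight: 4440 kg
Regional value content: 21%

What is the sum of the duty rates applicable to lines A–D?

Line A: food-processing → 19.02; hand-operated → 19.02.03; as parts → 19.02.03.02. Scheduled 22%. Osteria agreement on 19.03.01.02: 19.02.03.02 not covered. → 22%.
Line B: metalworking → 19.01; hydraulic → 19.01.03; new → 19.01.03.01. Scheduled 28%. Lindmar agreement on 19.01.04: 19.01.03.01 not covered. → 28%.
Line C: construction → 19.03; hydraulic → 19.03.01; as parts → 19.03.01.02. Scheduled 26%. No special measure applies. → 26%.
Line D: metalworking → 19.01; electrically operated → 19.01.02; reconditioned → 19.01.02.02. Scheduled 5%. Ferrule agreement on 19.01: RVC < 35%; Ferrule agreement on 19.01.04.01: 19.01.02.02 not covered. → 5%.
Sum: 22% + 28% + 26% + 5% = 81%.

81%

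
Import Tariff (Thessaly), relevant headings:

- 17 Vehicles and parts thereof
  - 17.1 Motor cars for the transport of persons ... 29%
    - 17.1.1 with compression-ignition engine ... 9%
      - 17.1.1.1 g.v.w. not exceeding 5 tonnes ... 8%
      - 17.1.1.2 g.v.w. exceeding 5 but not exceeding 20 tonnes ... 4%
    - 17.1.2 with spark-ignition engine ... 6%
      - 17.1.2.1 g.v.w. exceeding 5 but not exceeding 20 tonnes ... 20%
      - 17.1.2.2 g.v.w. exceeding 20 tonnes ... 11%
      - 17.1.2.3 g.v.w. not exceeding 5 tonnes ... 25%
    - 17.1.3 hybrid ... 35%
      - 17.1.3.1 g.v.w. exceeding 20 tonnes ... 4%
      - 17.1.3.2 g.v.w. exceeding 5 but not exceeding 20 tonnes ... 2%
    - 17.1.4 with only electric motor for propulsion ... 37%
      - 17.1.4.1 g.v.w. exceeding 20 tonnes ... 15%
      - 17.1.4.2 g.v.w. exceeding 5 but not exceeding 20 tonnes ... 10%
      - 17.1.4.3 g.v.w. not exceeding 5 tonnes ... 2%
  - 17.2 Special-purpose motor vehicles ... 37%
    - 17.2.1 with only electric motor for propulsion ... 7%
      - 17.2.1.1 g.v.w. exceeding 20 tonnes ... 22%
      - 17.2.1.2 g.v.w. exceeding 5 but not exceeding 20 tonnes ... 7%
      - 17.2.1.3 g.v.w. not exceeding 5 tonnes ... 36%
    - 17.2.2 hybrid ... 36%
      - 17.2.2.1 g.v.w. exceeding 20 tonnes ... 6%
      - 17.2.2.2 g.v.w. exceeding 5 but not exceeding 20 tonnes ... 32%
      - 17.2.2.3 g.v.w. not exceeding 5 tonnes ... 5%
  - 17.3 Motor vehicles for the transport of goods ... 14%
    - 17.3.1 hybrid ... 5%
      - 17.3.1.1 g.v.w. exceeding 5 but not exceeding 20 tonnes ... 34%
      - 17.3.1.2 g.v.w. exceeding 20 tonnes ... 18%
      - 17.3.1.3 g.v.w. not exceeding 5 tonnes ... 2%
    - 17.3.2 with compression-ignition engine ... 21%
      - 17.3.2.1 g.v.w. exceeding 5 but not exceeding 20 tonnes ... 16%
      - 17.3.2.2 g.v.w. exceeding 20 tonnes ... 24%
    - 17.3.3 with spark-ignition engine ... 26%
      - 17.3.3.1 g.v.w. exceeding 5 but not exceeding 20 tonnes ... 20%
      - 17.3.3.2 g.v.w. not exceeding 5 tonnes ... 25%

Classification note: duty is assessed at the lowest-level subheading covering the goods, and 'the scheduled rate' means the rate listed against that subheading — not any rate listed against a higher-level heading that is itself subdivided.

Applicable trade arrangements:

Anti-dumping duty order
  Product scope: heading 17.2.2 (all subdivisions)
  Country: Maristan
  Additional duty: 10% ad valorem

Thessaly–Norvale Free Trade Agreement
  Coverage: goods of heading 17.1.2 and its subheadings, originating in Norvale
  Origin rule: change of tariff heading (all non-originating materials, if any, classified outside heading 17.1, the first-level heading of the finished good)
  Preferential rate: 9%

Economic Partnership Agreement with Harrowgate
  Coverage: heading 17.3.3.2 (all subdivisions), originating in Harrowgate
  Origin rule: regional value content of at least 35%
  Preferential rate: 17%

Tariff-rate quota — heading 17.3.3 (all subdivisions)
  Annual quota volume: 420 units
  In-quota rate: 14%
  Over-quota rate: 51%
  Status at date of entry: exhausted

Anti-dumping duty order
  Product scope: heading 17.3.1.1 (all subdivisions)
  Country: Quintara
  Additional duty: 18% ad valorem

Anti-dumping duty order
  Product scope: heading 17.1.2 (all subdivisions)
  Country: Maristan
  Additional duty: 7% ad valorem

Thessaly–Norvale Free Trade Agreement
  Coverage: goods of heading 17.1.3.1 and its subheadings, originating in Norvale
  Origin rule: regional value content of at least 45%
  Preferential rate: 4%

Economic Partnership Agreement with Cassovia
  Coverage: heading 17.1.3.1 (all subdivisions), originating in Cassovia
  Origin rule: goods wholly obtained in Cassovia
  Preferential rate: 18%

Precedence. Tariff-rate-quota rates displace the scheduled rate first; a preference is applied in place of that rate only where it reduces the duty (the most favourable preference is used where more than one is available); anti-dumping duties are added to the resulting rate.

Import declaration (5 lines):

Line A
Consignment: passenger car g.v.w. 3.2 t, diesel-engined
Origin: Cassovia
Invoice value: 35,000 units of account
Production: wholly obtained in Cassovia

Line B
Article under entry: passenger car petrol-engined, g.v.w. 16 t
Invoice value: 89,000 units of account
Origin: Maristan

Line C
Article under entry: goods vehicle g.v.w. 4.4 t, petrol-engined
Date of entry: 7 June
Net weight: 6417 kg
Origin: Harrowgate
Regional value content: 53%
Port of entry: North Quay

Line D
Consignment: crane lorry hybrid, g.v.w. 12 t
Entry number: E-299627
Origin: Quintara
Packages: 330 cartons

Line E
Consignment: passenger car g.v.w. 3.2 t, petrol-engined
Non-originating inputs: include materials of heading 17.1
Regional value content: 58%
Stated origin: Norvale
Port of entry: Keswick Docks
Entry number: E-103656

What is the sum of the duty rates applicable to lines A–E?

109%

Line A: passenger car → 17.1; diesel-engined → 17.1.1; g.v.w. 3.2 t → 17.1.1.1. Scheduled 8%. Cassovia agreement on 17.1.3.1: 17.1.1.1 not covered. → 8%.
Line B: passenger car → 17.1; petrol-engined → 17.1.2; g.v.w. 16 t → 17.1.2.1. Scheduled 20%. anti-dumping (Maristan, 17.1.2): +7%; total 20% + 7% = 27%. → 27%.
Line C: goods vehicle → 17.3; petrol-engined → 17.3.3; g.v.w. 4.4 t → 17.3.3.2. Scheduled 25%. quota on 17.3.3 exhausted → over-quota 51%; Harrowgate agreement on 17.3.3.2: RVC ≥ 35% → 17% available; preferential 17%. → 17%.
Line D: crane lorry → 17.2; hybrid → 17.2.2; g.v.w. 12 t → 17.2.2.2. Scheduled 32%. No special measure applies. → 32%.
Line E: passenger car → 17.1; petrol-engined → 17.1.2; g.v.w. 3.2 t → 17.1.2.3. Scheduled 25%. Norvale agreement on 17.1.2: CTH not met; Norvale agreement on 17.1.3.1: 17.1.2.3 not covered. → 25%.
Sum: 8% + 27% + 17% + 32% + 25% = 109%.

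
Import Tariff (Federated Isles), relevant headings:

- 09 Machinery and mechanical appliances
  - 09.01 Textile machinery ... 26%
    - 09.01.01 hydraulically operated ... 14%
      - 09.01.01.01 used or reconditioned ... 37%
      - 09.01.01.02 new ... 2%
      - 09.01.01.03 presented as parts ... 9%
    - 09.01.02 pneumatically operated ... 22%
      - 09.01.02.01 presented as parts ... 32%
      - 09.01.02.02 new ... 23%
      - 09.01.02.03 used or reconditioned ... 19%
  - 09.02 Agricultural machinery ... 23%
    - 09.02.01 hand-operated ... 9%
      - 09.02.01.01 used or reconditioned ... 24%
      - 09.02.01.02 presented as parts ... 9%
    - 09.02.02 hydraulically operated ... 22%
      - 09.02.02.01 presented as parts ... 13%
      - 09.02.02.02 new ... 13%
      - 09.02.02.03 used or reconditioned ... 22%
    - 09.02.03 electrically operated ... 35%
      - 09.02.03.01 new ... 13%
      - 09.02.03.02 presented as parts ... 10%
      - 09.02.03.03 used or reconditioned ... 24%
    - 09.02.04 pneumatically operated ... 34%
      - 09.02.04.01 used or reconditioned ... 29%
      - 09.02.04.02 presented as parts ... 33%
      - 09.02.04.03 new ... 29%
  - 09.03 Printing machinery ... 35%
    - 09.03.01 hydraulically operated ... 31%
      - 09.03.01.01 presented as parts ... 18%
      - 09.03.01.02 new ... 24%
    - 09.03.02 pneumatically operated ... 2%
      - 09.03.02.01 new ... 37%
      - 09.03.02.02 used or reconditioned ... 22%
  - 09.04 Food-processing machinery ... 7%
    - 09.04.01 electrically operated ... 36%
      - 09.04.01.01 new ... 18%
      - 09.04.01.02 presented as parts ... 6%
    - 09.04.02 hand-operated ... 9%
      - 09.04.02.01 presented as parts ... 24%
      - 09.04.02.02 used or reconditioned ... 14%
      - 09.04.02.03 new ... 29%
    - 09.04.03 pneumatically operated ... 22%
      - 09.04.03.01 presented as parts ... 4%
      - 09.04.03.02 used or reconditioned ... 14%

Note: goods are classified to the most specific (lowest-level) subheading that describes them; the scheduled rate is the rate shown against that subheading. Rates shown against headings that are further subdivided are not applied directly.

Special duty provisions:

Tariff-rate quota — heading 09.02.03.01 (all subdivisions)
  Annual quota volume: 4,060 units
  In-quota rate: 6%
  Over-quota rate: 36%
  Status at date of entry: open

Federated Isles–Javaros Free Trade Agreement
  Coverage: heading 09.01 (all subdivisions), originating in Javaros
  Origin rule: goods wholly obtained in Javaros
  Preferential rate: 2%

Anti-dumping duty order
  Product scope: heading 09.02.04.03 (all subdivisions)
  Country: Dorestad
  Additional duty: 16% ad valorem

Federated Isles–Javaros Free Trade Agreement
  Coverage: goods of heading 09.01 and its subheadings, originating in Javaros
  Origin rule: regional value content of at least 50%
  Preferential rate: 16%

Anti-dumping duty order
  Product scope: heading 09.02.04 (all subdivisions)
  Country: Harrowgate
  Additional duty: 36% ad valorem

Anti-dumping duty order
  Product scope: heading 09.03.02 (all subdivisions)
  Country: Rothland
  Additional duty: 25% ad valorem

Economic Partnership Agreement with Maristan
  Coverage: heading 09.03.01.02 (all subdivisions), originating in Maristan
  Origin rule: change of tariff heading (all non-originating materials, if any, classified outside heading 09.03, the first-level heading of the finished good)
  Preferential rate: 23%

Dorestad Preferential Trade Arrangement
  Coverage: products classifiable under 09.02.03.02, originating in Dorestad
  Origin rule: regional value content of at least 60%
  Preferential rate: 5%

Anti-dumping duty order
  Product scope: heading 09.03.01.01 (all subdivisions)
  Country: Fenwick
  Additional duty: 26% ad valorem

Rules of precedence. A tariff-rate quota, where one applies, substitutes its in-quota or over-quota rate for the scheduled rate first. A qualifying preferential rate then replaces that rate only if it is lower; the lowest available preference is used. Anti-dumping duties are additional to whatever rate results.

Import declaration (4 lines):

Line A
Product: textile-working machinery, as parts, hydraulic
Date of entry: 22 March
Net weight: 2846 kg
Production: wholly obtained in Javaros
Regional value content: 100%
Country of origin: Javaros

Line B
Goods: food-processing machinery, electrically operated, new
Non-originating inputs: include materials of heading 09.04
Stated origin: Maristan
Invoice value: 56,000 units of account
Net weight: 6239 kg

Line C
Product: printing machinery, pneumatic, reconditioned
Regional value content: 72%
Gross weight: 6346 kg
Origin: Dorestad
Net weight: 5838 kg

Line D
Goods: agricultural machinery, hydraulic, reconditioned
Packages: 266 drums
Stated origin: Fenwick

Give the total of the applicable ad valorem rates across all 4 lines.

Line A: textile-working → 09.01; hydraulic → 09.01.01; as parts → 09.01.01.03. Scheduled 9%. Javaros agreement on 09.01: wholly obtained → 2% available; Javaros agreement on 09.01: RVC ≥ 50% → 16% available; preferential 2%. → 2%.
Line B: food-processing → 09.04; electrically operated → 09.04.01; new → 09.04.01.01. Scheduled 18%. Maristan agreement on 09.03.01.02: 09.04.01.01 not covered. → 18%.
Line C: printing → 09.03; pneumatic → 09.03.02; reconditioned → 09.03.02.02. Scheduled 22%. Dorestad agreement on 09.02.03.02: 09.03.02.02 not covered. → 22%.
Line D: agricultural → 09.02; hydraulic → 09.02.02; reconditioned → 09.02.02.03. Scheduled 22%. No special measure applies. → 22%.
Sum: 2% + 18% + 22% + 22% = 64%.

64%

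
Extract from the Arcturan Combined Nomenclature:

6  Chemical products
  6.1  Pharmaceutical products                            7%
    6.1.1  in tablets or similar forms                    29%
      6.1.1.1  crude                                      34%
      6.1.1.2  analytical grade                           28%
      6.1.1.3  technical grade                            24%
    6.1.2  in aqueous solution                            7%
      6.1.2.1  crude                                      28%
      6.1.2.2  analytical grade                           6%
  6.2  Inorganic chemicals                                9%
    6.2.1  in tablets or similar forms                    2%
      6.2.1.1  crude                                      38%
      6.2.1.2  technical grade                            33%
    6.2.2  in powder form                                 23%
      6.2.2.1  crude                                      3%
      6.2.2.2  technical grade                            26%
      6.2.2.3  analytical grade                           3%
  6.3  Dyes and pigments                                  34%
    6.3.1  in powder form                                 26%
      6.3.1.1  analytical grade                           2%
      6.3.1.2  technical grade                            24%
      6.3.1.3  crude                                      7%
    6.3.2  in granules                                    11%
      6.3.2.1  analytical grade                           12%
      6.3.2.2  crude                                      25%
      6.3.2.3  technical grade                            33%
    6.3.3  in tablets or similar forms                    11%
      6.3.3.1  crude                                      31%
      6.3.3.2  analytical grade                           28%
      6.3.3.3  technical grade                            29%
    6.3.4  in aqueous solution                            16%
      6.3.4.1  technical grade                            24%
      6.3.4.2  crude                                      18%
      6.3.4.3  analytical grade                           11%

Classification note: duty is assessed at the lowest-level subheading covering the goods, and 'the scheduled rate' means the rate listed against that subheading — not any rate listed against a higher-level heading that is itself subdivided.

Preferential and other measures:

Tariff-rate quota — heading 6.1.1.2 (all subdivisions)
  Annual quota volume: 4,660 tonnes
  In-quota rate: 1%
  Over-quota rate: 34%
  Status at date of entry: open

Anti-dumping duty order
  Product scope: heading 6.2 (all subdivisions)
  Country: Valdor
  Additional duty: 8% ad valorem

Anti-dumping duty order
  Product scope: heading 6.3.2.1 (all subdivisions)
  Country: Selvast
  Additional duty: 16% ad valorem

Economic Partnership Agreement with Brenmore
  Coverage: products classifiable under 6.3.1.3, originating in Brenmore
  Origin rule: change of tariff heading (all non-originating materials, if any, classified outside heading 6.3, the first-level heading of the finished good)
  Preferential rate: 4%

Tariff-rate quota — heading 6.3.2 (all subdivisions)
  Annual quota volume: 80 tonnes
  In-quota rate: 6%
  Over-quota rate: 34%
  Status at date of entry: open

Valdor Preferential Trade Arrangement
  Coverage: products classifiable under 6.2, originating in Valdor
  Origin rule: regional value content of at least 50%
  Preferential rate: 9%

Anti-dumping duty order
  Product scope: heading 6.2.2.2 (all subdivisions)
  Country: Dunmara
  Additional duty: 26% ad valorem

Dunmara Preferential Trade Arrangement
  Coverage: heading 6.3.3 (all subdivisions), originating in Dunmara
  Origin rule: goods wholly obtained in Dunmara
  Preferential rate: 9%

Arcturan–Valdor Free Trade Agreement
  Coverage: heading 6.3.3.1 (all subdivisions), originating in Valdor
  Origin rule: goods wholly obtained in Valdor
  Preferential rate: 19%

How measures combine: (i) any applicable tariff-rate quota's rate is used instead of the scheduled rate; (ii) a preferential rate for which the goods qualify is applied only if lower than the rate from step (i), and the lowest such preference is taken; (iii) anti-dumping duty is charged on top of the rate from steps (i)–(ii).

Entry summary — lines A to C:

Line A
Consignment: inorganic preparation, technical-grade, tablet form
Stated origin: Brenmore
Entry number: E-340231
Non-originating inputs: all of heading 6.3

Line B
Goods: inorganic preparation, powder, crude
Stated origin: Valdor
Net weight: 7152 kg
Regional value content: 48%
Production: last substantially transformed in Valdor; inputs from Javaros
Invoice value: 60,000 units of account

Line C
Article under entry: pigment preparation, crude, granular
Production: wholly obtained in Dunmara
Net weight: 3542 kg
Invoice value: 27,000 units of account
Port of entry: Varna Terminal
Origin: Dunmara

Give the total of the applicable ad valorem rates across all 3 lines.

Line A: inorganic → 6.2; tablet form → 6.2.1; technical-grade → 6.2.1.2. Scheduled 33%. Brenmore agreement on 6.3.1.3: 6.2.1.2 not covered. → 33%.
Line B: inorganic → 6.2; powder → 6.2.2; crude → 6.2.2.1. Scheduled 3%. Valdor agreement on 6.2: RVC < 50%; Valdor agreement on 6.3.3.1: 6.2.2.1 not covered; anti-dumping (Valdor, 6.2): +8%; total 3% + 8% = 11%. → 11%.
Line C: pigment → 6.3; granular → 6.3.2; crude → 6.3.2.2. Scheduled 25%. quota on 6.3.2 open → in-quota 6%; Dunmara agreement on 6.3.3: 6.3.2.2 not covered. → 6%.
Sum: 33% + 11% + 6% = 50%.

50%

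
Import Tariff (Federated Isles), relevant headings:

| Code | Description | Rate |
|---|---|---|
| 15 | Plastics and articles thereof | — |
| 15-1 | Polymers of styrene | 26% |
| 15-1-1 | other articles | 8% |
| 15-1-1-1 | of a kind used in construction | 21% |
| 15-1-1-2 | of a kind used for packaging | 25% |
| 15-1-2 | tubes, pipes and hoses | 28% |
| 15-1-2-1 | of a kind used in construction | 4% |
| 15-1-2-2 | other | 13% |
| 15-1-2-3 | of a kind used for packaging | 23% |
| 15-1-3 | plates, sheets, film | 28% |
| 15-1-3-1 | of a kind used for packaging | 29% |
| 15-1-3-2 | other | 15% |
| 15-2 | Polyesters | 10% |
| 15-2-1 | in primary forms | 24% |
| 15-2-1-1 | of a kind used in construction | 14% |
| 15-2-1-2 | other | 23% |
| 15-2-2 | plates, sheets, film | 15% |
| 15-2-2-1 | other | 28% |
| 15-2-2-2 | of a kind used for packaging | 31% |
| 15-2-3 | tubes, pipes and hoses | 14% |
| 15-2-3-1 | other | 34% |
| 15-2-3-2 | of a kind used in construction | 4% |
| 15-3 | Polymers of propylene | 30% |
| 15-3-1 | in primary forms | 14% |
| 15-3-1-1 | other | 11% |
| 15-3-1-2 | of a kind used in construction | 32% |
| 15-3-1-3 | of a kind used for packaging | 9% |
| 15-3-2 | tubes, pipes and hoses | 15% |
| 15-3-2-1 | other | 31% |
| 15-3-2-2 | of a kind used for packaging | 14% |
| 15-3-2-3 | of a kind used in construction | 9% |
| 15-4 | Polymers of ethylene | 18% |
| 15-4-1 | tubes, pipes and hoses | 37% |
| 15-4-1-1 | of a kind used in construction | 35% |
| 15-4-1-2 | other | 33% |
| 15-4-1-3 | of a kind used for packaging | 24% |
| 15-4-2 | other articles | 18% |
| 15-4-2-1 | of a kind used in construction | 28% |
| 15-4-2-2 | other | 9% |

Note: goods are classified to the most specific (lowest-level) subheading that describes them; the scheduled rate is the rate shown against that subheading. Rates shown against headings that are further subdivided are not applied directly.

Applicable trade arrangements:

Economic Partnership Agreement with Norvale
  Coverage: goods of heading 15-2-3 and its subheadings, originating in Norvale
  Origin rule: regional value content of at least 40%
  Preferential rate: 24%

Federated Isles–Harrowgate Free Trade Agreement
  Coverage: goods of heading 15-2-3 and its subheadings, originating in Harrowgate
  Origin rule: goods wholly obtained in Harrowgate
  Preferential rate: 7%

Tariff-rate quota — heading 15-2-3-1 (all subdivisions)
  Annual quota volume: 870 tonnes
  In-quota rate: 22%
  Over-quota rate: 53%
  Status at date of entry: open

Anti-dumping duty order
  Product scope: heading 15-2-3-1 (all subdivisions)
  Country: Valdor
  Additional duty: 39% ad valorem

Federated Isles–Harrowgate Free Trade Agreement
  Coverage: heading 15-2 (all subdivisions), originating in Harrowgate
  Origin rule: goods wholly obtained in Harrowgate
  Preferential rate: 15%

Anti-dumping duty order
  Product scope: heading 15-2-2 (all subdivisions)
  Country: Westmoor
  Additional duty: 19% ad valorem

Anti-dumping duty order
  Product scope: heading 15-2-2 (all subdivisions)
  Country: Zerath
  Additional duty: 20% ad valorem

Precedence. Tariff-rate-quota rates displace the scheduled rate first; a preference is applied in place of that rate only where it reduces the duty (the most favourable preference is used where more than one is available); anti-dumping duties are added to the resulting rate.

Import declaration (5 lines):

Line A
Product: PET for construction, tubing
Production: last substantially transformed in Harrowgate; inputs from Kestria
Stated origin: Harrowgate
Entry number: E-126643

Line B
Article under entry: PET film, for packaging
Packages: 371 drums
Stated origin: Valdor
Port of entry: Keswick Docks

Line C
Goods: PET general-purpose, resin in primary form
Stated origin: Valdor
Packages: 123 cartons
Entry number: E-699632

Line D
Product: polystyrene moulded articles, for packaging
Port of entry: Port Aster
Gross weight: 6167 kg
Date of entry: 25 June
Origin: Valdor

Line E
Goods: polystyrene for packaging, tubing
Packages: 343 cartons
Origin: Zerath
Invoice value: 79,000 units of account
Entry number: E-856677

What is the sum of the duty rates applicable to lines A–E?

Line A: PET → 15-2; tubing → 15-2-3; for construction → 15-2-3-2. Scheduled 4%. Harrowgate agreement on 15-2-3: not wholly obtained; Harrowgate agreement on 15-2: not wholly obtained. → 4%.
Line B: PET → 15-2; film → 15-2-2; for packaging → 15-2-2-2. Scheduled 31%. No special measure applies. → 31%.
Line C: PET → 15-2; resin in primary form → 15-2-1; general-purpose → 15-2-1-2. Scheduled 23%. No special measure applies. → 23%.
Line D: polystyrene → 15-1; moulded articles → 15-1-1; for packaging → 15-1-1-2. Scheduled 25%. No special measure applies. → 25%.
Line E: polystyrene → 15-1; tubing → 15-1-2; for packaging → 15-1-2-3. Scheduled 23%. No special measure applies. → 23%.
Sum: 4% + 31% + 23% + 25% + 23% = 106%.

106%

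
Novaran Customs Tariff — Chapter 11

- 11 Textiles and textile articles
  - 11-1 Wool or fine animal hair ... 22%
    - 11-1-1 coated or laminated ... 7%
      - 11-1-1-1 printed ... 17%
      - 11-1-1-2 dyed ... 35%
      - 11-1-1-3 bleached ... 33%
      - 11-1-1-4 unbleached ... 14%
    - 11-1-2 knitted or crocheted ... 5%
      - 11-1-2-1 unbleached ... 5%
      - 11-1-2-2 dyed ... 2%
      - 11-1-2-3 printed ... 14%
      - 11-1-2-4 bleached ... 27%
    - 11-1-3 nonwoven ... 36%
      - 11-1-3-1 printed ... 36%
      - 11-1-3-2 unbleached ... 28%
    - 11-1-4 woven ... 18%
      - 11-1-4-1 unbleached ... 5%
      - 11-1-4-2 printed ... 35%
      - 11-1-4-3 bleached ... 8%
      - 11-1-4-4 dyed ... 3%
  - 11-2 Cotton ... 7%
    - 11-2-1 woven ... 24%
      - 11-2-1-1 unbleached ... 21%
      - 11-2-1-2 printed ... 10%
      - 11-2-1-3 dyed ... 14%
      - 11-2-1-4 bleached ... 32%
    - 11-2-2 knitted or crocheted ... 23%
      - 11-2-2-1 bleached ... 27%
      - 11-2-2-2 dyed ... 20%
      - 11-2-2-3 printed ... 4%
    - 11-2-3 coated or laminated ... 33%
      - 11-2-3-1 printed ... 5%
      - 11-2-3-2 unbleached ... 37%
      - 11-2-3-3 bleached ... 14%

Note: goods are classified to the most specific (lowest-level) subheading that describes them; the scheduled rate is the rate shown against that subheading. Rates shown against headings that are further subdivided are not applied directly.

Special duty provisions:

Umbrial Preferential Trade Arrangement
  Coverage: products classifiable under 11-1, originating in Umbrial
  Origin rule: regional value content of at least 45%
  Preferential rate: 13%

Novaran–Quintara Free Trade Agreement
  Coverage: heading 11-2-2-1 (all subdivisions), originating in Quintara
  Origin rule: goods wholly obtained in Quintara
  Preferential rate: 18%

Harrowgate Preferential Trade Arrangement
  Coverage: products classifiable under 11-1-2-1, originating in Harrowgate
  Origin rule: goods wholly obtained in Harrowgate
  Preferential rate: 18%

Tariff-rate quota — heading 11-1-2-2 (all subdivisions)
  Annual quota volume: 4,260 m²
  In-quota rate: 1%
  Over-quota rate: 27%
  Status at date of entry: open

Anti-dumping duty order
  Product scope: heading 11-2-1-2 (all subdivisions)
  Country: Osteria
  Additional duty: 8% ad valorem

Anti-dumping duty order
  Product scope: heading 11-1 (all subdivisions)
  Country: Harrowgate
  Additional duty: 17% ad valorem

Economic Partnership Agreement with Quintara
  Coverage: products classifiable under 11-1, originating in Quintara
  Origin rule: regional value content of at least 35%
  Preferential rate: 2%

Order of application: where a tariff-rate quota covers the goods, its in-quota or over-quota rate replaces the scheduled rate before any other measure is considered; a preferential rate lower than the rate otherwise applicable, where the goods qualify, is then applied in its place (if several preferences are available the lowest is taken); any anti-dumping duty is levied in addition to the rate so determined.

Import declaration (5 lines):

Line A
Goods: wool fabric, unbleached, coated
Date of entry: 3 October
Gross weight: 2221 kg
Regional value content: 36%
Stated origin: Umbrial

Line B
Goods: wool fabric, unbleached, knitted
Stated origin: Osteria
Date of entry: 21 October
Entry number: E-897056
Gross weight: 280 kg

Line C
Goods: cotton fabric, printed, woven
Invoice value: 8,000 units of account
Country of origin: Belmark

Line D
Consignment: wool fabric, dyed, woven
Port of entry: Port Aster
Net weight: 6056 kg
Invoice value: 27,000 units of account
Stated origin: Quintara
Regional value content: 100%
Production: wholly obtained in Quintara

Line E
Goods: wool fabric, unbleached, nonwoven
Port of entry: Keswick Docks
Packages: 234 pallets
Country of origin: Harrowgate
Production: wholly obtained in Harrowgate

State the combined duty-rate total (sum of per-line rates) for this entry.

76%

Line A: wool → 11-1; coated → 11-1-1; unbleached → 11-1-1-4. Scheduled 14%. Umbrial agreement on 11-1: RVC < 45%. → 14%.
Line B: wool → 11-1; knitted → 11-1-2; unbleached → 11-1-2-1. Scheduled 5%. No special measure applies. → 5%.
Line C: cotton → 11-2; woven → 11-2-1; printed → 11-2-1-2. Scheduled 10%. No special measure applies. → 10%.
Line D: wool → 11-1; woven → 11-1-4; dyed → 11-1-4-4. Scheduled 3%. Quintara agreement on 11-2-2-1: 11-1-4-4 not covered; Quintara agreement on 11-1: RVC ≥ 35% → 2% available; preferential 2%. → 2%.
Line E: wool → 11-1; nonwoven → 11-1-3; unbleached → 11-1-3-2. Scheduled 28%. Harrowgate agreement on 11-1-2-1: 11-1-3-2 not covered; anti-dumping (Harrowgate, 11-1): +17%; total 28% + 17% = 45%. → 45%.
Sum: 14% + 5% + 10% + 2% + 45% = 76%.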